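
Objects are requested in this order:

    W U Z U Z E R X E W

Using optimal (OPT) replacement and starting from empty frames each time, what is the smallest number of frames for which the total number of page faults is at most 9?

2

f=1: 10 faults
f=2: 7 faults
f=3: 6 faults
f=4: 6 faults
f=5: 6 faults
f=6: 6 faults
Smallest f with faults ≤ 9 is 2.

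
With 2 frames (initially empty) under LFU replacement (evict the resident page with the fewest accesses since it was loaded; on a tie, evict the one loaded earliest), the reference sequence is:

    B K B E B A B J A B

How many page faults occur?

B -> fault, frames (B)
K -> fault, frames (B K)
B -> hit
E -> fault, evict K, frames (B E)
B -> hit
A -> fault, evict E, frames (B A)
B -> hit
J -> fault, evict A, frames (B J)
A -> fault, evict J, frames (B A)
B -> hit
Page faults: 6.

6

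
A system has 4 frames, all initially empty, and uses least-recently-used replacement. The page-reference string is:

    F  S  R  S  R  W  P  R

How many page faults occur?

5

F → miss, frames {F}
S → miss, frames {F,S}
R → miss, frames {F,S,R}
S → hit
R → hit
W → miss, frames {F,S,R,W}
P → miss, evict F, frames {S,R,W,P}
R → hit
Page faults: 5.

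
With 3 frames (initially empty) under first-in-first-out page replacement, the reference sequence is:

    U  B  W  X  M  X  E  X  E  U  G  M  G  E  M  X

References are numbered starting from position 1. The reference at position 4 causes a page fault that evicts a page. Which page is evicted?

pos 1: U → fault, frames [U]
pos 2: B → fault, frames [U, B]
pos 3: W → fault, frames [U, B, W]
pos 4: X → fault, evict U, frames [B, W, X]
At position 4, page U is evicted.

U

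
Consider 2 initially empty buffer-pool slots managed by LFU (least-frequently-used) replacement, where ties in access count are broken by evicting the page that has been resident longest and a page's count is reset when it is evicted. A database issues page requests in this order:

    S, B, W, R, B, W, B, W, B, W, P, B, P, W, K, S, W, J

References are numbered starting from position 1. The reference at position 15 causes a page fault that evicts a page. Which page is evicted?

pos 1: S → miss, frames {S}
pos 2: B → miss, frames {S,B}
pos 3: W → miss, evict S, frames {B,W}
pos 4: R → miss, evict B, frames {W,R}
pos 5: B → miss, evict W, frames {R,B}
pos 6: W → miss, evict R, frames {B,W}
pos 7: B → hit
pos 8: W → hit
pos 9: B → hit
pos 10: W → hit
pos 11: P → miss, evict B, frames {W,P}
pos 12: B → miss, evict P, frames {W,B}
pos 13: P → miss, evict B, frames {W,P}
pos 14: W → hit
pos 15: K → miss, evict P, frames {W,K}
At position 15, page P is evicted.

P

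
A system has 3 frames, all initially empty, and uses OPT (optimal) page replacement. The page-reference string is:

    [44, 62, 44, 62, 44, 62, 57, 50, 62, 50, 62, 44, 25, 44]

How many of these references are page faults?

5

44: fault, frames [44]
62: fault, frames [44, 62]
44: hit
62: hit
44: hit
62: hit
57: fault, frames [44, 62, 57]
50: fault, evict 57, frames [44, 62, 50]
62: hit
50: hit
62: hit
44: hit
25: fault, evict 50, frames [44, 62, 25]
44: hit
Page faults: 5.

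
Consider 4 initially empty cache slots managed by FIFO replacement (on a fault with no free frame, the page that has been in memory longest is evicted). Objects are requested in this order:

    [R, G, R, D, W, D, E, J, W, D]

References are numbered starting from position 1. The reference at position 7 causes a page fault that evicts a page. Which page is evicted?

pos 1: R -> fault, frames {R}
pos 2: G -> fault, frames {R,G}
pos 3: R -> hit
pos 4: D -> fault, frames {R,G,D}
pos 5: W -> fault, frames {R,G,D,W}
pos 6: D -> hit
pos 7: E -> fault, evict R, frames {G,D,W,E}
At position 7, page R is evicted.

R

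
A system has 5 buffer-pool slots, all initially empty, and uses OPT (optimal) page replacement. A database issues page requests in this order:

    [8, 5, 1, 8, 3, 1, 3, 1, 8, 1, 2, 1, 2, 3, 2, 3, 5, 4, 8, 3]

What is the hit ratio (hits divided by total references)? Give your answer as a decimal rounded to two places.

0.70

8 -> miss, frames {8}
5 -> miss, frames {8,5}
1 -> miss, frames {8,5,1}
8 -> hit
3 -> miss, frames {8,5,1,3}
1 -> hit
3 -> hit
1 -> hit
8 -> hit
1 -> hit
2 -> miss, frames {8,5,1,3,2}
1 -> hit
2 -> hit
3 -> hit
2 -> hit
3 -> hit
5 -> hit
4 -> miss, evict 2, frames {8,5,1,3,4}
8 -> hit
3 -> hit
Hits: 14 of 20 references → 14/20 = 0.7000.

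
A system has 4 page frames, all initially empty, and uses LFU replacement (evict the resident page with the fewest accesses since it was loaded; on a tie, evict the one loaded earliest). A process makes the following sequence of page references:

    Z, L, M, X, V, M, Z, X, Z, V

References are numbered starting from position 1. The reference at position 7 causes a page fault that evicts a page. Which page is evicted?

L

pos 1: Z: miss, frames (Z)
pos 2: L: miss, frames (Z L)
pos 3: M: miss, frames (Z L M)
pos 4: X: miss, frames (Z L M X)
pos 5: V: miss, evict Z, frames (L M X V)
pos 6: M: hit
pos 7: Z: miss, evict L, frames (M X V Z)
At position 7, page L is evicted.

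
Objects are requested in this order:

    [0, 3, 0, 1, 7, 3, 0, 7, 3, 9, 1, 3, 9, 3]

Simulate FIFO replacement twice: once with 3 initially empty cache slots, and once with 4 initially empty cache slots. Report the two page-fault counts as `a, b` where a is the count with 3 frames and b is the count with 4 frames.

8, 5

3 frames: F F . F F . F . F F F . . . → 8 faults.
4 frames: F F . F F . . . . F . . . . → 5 faults.
5 < 8: adding a frame reduced faults, as is typical.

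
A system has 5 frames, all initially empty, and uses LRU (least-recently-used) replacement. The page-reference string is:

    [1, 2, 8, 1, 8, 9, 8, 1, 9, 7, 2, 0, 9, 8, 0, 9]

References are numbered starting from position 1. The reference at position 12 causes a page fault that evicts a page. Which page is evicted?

8

pos 1: 1: fault, frames [1]
pos 2: 2: fault, frames [1, 2]
pos 3: 8: fault, frames [1, 2, 8]
pos 4: 1: hit
pos 5: 8: hit
pos 6: 9: fault, frames [2, 1, 8, 9]
pos 7: 8: hit
pos 8: 1: hit
pos 9: 9: hit
pos 10: 7: fault, frames [2, 8, 1, 9, 7]
pos 11: 2: hit
pos 12: 0: fault, evict 8, frames [1, 9, 7, 2, 0]
At position 12, page 8 is evicted.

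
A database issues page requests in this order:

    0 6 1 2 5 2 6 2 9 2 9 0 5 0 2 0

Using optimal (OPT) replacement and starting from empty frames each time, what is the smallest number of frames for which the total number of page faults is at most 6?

4

f=1: 16 faults
f=2: 10 faults
f=3: 7 faults
f=4: 6 faults
f=5: 6 faults
f=6: 6 faults
Smallest f with faults ≤ 6 is 4.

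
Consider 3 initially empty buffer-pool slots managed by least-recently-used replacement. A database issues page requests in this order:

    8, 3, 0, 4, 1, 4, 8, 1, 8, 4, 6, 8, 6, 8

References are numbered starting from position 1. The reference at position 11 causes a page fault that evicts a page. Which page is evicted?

1

pos 1: 8 -> miss, frames {8}
pos 2: 3 -> miss, frames {8,3}
pos 3: 0 -> miss, frames {8,3,0}
pos 4: 4 -> miss, evict 8, frames {3,0,4}
pos 5: 1 -> miss, evict 3, frames {0,4,1}
pos 6: 4 -> hit
pos 7: 8 -> miss, evict 0, frames {1,4,8}
pos 8: 1 -> hit
pos 9: 8 -> hit
pos 10: 4 -> hit
pos 11: 6 -> miss, evict 1, frames {8,4,6}
At position 11, page 1 is evicted.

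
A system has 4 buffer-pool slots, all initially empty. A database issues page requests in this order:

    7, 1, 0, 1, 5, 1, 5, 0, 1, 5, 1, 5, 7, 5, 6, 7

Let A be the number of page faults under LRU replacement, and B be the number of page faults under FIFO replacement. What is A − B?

Under LRU: F F F . F . . . . . . . . . F . → 5 faults.
Under FIFO: F F F . F . . . . . . . . . F F → 6 faults.
A − B = 5 − 6 = -1.

-1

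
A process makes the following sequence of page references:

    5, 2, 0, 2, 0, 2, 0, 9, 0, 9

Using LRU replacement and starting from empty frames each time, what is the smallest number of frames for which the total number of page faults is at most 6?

2

f=1: 10 faults
f=2: 4 faults
f=3: 4 faults
f=4: 4 faults
Smallest f with faults ≤ 6 is 2.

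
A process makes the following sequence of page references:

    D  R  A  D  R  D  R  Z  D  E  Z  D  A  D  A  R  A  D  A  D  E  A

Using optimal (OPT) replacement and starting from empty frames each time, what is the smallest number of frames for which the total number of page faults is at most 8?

3

f=1: 22 faults
f=2: 11 faults
f=3: 8 faults
f=4: 6 faults
f=5: 5 faults
Smallest f with faults ≤ 8 is 3.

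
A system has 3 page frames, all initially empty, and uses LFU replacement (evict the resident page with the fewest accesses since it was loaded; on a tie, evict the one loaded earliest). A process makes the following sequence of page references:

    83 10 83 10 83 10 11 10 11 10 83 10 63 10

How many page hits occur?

83: fault, frames [83]
10: fault, frames [83, 10]
83: hit
10: hit
83: hit
10: hit
11: fault, frames [83, 10, 11]
10: hit
11: hit
10: hit
83: hit
10: hit
63: fault, evict 11, frames [83, 10, 63]
10: hit
Hits: 10.

10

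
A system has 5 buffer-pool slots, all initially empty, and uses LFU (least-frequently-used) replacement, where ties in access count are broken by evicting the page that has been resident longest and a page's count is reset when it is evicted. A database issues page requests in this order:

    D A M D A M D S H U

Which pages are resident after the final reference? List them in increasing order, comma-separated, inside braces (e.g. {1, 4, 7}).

D -> fault, frames (D)
A -> fault, frames (D A)
M -> fault, frames (D A M)
D -> hit
A -> hit
M -> hit
D -> hit
S -> fault, frames (D A M S)
H -> fault, frames (D A M S H)
U -> fault, evict S, frames (D A M H U)

{A, D, H, M, U}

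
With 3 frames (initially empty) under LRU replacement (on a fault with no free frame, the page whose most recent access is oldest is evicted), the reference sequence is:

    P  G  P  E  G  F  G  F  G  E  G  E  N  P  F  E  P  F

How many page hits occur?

P → miss, frames (P)
G → miss, frames (P G)
P → hit
E → miss, frames (G P E)
G → hit
F → miss, evict P, frames (E G F)
G → hit
F → hit
G → hit
E → hit
G → hit
E → hit
N → miss, evict F, frames (G E N)
P → miss, evict G, frames (E N P)
F → miss, evict E, frames (N P F)
E → miss, evict N, frames (P F E)
P → hit
F → hit
Hits: 10.

10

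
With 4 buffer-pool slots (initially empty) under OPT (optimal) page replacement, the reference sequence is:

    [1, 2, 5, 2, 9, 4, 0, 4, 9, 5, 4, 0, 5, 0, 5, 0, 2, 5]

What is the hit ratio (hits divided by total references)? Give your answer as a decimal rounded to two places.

1 -> miss, frames {1}
2 -> miss, frames {1,2}
5 -> miss, frames {1,2,5}
2 -> hit
9 -> miss, frames {1,2,5,9}
4 -> miss, evict 1, frames {2,5,9,4}
0 -> miss, evict 2, frames {5,9,4,0}
4 -> hit
9 -> hit
5 -> hit
4 -> hit
0 -> hit
5 -> hit
0 -> hit
5 -> hit
0 -> hit
2 -> miss, evict 0, frames {5,9,4,2}
5 -> hit
Hits: 11 of 18 references → 11/18 = 0.6111.

0.61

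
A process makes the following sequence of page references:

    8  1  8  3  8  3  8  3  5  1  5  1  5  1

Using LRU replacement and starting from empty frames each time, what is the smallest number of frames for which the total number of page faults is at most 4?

4

f=1: 14 faults
f=2: 5 faults
f=3: 5 faults
f=4: 4 faults
Smallest f with faults ≤ 4 is 4.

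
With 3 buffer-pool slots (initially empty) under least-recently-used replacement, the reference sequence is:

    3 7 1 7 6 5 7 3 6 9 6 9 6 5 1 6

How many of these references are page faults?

10

3 → miss, frames (3)
7 → miss, frames (3 7)
1 → miss, frames (3 7 1)
7 → hit
6 → miss, evict 3, frames (1 7 6)
5 → miss, evict 1, frames (7 6 5)
7 → hit
3 → miss, evict 6, frames (5 7 3)
6 → miss, evict 5, frames (7 3 6)
9 → miss, evict 7, frames (3 6 9)
6 → hit
9 → hit
6 → hit
5 → miss, evict 3, frames (9 6 5)
1 → miss, evict 9, frames (6 5 1)
6 → hit
Page faults: 10.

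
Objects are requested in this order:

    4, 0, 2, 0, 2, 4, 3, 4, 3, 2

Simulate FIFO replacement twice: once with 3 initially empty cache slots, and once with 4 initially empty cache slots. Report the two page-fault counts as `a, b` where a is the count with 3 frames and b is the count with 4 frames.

3 frames: F F F . . . F F . . → 5 faults.
4 frames: F F F . . . F . . . → 4 faults.
4 < 5: adding a frame reduced faults, as is typical.

5, 4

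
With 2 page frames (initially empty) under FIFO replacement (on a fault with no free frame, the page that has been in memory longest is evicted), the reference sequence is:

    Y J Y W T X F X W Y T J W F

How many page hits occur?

Y → fault, frames [Y]
J → fault, frames [Y, J]
Y → hit
W → fault, evict Y, frames [J, W]
T → fault, evict J, frames [W, T]
X → fault, evict W, frames [T, X]
F → fault, evict T, frames [X, F]
X → hit
W → fault, evict X, frames [F, W]
Y → fault, evict F, frames [W, Y]
T → fault, evict W, frames [Y, T]
J → fault, evict Y, frames [T, J]
W → fault, evict T, frames [J, W]
F → fault, evict J, frames [W, F]
Hits: 2.

2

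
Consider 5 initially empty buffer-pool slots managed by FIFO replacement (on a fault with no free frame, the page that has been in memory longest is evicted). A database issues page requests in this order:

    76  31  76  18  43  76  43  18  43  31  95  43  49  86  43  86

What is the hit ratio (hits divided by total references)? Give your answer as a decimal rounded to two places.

0.56

76 -> miss, frames {76}
31 -> miss, frames {76,31}
76 -> hit
18 -> miss, frames {76,31,18}
43 -> miss, frames {76,31,18,43}
76 -> hit
43 -> hit
18 -> hit
43 -> hit
31 -> hit
95 -> miss, frames {76,31,18,43,95}
43 -> hit
49 -> miss, evict 76, frames {31,18,43,95,49}
86 -> miss, evict 31, frames {18,43,95,49,86}
43 -> hit
86 -> hit
Hits: 9 of 16 references → 9/16 = 0.5625.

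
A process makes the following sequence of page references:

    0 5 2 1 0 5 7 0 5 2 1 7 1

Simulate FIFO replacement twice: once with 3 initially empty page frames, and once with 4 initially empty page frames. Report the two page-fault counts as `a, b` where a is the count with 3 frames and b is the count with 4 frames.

3 frames: F F F F F F F . . F F . . → 9 faults.
4 frames: F F F F . . F F F F F F . → 10 faults.
10 > 9: adding a frame increased faults — Belady's anomaly.

9, 10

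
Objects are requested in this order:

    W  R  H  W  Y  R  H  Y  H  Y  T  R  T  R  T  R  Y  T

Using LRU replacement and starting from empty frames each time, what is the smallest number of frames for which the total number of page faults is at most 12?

2

f=1: 18 faults
f=2: 12 faults
f=3: 8 faults
f=4: 5 faults
f=5: 5 faults
Smallest f with faults ≤ 12 is 2.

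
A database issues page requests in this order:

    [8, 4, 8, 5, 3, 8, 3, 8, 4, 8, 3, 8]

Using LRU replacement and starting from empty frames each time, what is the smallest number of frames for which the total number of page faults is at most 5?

3

f=1: 12 faults
f=2: 7 faults
f=3: 5 faults
f=4: 4 faults
Smallest f with faults ≤ 5 is 3.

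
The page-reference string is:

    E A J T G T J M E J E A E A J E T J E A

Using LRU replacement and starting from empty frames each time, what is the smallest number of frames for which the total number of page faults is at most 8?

f=1: 20 faults
f=2: 16 faults
f=3: 10 faults
f=4: 9 faults
f=5: 8 faults
f=6: 6 faults
Smallest f with faults ≤ 8 is 5.

5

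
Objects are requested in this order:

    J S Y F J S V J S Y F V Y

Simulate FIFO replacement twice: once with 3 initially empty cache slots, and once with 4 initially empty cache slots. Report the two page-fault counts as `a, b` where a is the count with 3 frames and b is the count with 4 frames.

9, 10

3 frames: F F F F F F F . . F F . . → 9 faults.
4 frames: F F F F . . F F F F F F . → 10 faults.
10 > 9: adding a frame increased faults — Belady's anomaly.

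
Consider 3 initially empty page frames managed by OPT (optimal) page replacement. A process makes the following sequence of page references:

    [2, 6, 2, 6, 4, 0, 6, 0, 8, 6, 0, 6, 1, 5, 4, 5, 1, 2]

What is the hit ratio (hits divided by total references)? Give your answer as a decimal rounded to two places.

2 -> miss, frames {2}
6 -> miss, frames {2,6}
2 -> hit
6 -> hit
4 -> miss, frames {2,6,4}
0 -> miss, evict 2, frames {6,4,0}
6 -> hit
0 -> hit
8 -> miss, evict 4, frames {6,0,8}
6 -> hit
0 -> hit
6 -> hit
1 -> miss, evict 8, frames {6,0,1}
5 -> miss, evict 0, frames {6,1,5}
4 -> miss, evict 6, frames {1,5,4}
5 -> hit
1 -> hit
2 -> miss, evict 4, frames {1,5,2}
Hits: 9 of 18 references → 9/18 = 0.5000.

0.50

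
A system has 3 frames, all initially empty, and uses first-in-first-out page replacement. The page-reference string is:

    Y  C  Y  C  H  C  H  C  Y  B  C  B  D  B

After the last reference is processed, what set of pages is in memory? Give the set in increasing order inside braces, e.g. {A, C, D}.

{B, D, H}

Y -> fault, frames [Y]
C -> fault, frames [Y, C]
Y -> hit
C -> hit
H -> fault, frames [Y, C, H]
C -> hit
H -> hit
C -> hit
Y -> hit
B -> fault, evict Y, frames [C, H, B]
C -> hit
B -> hit
D -> fault, evict C, frames [H, B, D]
B -> hit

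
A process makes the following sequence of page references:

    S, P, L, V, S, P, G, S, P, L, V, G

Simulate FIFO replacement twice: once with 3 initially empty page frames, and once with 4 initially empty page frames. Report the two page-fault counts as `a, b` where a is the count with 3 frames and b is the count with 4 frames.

3 frames: F F F F F F F . . F F . → 9 faults.
4 frames: F F F F . . F F F F F F → 10 faults.
10 > 9: adding a frame increased faults — Belady's anomaly.

9, 10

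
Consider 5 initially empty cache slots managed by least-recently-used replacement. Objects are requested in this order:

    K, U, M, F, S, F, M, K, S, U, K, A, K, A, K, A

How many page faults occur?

K -> fault, frames {K}
U -> fault, frames {K,U}
M -> fault, frames {K,U,M}
F -> fault, frames {K,U,M,F}
S -> fault, frames {K,U,M,F,S}
F -> hit
M -> hit
K -> hit
S -> hit
U -> hit
K -> hit
A -> fault, evict F, frames {M,S,U,K,A}
K -> hit
A -> hit
K -> hit
A -> hit
Page faults: 6.

6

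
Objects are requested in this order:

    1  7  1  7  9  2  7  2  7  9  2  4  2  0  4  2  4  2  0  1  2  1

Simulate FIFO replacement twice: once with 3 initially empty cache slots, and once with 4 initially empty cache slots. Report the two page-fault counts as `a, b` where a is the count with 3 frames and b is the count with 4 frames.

3 frames: F F . . F F . . . . . F . F . . . . . F F . → 8 faults.
4 frames: F F . . F F . . . . . F . F . . . . . F . . → 7 faults.
7 < 8: adding a frame reduced faults, as is typical.

8, 7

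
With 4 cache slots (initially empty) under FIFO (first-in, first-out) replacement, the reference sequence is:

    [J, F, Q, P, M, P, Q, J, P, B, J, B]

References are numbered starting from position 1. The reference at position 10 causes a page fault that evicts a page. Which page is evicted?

Q

pos 1: J → miss, frames [J]
pos 2: F → miss, frames [J, F]
pos 3: Q → miss, frames [J, F, Q]
pos 4: P → miss, frames [J, F, Q, P]
pos 5: M → miss, evict J, frames [F, Q, P, M]
pos 6: P → hit
pos 7: Q → hit
pos 8: J → miss, evict F, frames [Q, P, M, J]
pos 9: P → hit
pos 10: B → miss, evict Q, frames [P, M, J, B]
At position 10, page Q is evicted.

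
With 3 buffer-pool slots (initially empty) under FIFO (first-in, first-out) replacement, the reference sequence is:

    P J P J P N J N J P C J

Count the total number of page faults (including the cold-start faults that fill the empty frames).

4

P → fault, frames [P]
J → fault, frames [P, J]
P → hit
J → hit
P → hit
N → fault, frames [P, J, N]
J → hit
N → hit
J → hit
P → hit
C → fault, evict P, frames [J, N, C]
J → hit
Page faults: 4.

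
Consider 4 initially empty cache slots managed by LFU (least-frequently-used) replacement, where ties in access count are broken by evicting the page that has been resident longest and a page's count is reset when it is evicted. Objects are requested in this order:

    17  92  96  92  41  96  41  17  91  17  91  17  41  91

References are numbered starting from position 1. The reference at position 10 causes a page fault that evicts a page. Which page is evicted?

91

pos 1: 17 → fault, frames {17}
pos 2: 92 → fault, frames {17,92}
pos 3: 96 → fault, frames {17,92,96}
pos 4: 92 → hit
pos 5: 41 → fault, frames {17,92,96,41}
pos 6: 96 → hit
pos 7: 41 → hit
pos 8: 17 → hit
pos 9: 91 → fault, evict 17, frames {92,96,41,91}
pos 10: 17 → fault, evict 91, frames {92,96,41,17}
At position 10, page 91 is evicted.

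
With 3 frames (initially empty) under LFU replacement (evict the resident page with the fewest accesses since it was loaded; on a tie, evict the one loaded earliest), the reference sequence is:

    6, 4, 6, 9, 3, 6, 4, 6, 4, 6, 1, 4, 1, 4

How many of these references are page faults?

6

6 → fault, frames (6)
4 → fault, frames (6 4)
6 → hit
9 → fault, frames (6 4 9)
3 → fault, evict 4, frames (6 9 3)
6 → hit
4 → fault, evict 9, frames (6 3 4)
6 → hit
4 → hit
6 → hit
1 → fault, evict 3, frames (6 4 1)
4 → hit
1 → hit
4 → hit
Page faults: 6.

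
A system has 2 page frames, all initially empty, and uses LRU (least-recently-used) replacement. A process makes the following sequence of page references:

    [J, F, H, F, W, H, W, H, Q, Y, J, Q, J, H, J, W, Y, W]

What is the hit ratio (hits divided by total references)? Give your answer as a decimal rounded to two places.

0.33

J → miss, frames [J]
F → miss, frames [J, F]
H → miss, evict J, frames [F, H]
F → hit
W → miss, evict H, frames [F, W]
H → miss, evict F, frames [W, H]
W → hit
H → hit
Q → miss, evict W, frames [H, Q]
Y → miss, evict H, frames [Q, Y]
J → miss, evict Q, frames [Y, J]
Q → miss, evict Y, frames [J, Q]
J → hit
H → miss, evict Q, frames [J, H]
J → hit
W → miss, evict H, frames [J, W]
Y → miss, evict J, frames [W, Y]
W → hit
Hits: 6 of 18 references → 6/18 = 0.3333.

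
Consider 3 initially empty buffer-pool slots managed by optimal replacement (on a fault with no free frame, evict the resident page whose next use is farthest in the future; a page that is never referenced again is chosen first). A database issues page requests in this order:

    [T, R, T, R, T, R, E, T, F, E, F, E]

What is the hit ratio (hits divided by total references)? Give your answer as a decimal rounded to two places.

0.67

T -> miss, frames {T}
R -> miss, frames {T,R}
T -> hit
R -> hit
T -> hit
R -> hit
E -> miss, frames {T,R,E}
T -> hit
F -> miss, evict R, frames {T,E,F}
E -> hit
F -> hit
E -> hit
Hits: 8 of 12 references → 8/12 = 0.6667.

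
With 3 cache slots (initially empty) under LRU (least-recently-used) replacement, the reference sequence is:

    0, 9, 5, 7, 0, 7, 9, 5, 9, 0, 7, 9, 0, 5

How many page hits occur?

0 -> miss, frames {0}
9 -> miss, frames {0,9}
5 -> miss, frames {0,9,5}
7 -> miss, evict 0, frames {9,5,7}
0 -> miss, evict 9, frames {5,7,0}
7 -> hit
9 -> miss, evict 5, frames {0,7,9}
5 -> miss, evict 0, frames {7,9,5}
9 -> hit
0 -> miss, evict 7, frames {5,9,0}
7 -> miss, evict 5, frames {9,0,7}
9 -> hit
0 -> hit
5 -> miss, evict 7, frames {9,0,5}
Hits: 4.

4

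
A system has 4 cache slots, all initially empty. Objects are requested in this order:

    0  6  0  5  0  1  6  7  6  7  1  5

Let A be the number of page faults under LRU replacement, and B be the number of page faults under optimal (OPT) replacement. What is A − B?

1

Under LRU: F F . F . F . F . . . F → 6 faults.
Under OPT: F F . F . F . F . . . . → 5 faults.
A − B = 6 − 5 = 1.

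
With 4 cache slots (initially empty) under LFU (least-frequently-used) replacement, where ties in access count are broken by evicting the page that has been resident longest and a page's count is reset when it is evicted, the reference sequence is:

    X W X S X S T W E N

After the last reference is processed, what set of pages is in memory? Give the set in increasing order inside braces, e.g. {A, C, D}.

{N, S, W, X}

X: miss, frames {X}
W: miss, frames {X,W}
X: hit
S: miss, frames {X,W,S}
X: hit
S: hit
T: miss, frames {X,W,S,T}
W: hit
E: miss, evict T, frames {X,W,S,E}
N: miss, evict E, frames {X,W,S,N}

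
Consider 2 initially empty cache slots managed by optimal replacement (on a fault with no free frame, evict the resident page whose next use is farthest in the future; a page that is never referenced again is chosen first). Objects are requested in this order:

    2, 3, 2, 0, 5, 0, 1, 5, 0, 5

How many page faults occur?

2 -> miss, frames (2)
3 -> miss, frames (2 3)
2 -> hit
0 -> miss, evict 3, frames (2 0)
5 -> miss, evict 2, frames (0 5)
0 -> hit
1 -> miss, evict 0, frames (5 1)
5 -> hit
0 -> miss, evict 1, frames (5 0)
5 -> hit
Page faults: 6.

6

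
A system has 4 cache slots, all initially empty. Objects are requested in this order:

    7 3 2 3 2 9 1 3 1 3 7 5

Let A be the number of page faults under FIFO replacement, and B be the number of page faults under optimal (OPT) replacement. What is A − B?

Under FIFO: F F F . . F F . . . F F → 7 faults.
Under OPT: F F F . . F F . . . . F → 6 faults.
A − B = 7 − 6 = 1.

1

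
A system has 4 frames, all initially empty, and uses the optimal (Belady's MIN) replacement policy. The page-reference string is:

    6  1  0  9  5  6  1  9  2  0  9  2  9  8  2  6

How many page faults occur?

8

6: miss, frames {6}
1: miss, frames {6,1}
0: miss, frames {6,1,0}
9: miss, frames {6,1,0,9}
5: miss, evict 0, frames {6,1,9,5}
6: hit
1: hit
9: hit
2: miss, evict 5, frames {6,1,9,2}
0: miss, evict 1, frames {6,9,2,0}
9: hit
2: hit
9: hit
8: miss, evict 0, frames {6,9,2,8}
2: hit
6: hit
Page faults: 8.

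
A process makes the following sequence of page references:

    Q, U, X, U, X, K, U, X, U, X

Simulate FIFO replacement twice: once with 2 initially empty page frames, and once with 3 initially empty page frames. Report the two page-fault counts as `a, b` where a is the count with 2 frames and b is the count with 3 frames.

2 frames: F F F . . F F F . . → 6 faults.
3 frames: F F F . . F . . . . → 4 faults.
4 < 6: adding a frame reduced faults, as is typical.

6, 4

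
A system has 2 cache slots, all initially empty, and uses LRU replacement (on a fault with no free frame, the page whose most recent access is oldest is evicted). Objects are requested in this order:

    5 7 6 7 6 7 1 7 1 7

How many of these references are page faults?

5 → fault, frames (5)
7 → fault, frames (5 7)
6 → fault, evict 5, frames (7 6)
7 → hit
6 → hit
7 → hit
1 → fault, evict 6, frames (7 1)
7 → hit
1 → hit
7 → hit
Page faults: 4.

4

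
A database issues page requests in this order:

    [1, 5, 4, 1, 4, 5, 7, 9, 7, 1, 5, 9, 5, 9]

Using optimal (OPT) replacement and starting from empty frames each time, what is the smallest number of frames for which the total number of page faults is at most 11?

2

f=1: 14 faults
f=2: 8 faults
f=3: 6 faults
f=4: 5 faults
f=5: 5 faults
Smallest f with faults ≤ 11 is 2.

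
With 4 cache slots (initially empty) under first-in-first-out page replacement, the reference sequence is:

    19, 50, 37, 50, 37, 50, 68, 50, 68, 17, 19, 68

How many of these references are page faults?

6

19 -> miss, frames (19)
50 -> miss, frames (19 50)
37 -> miss, frames (19 50 37)
50 -> hit
37 -> hit
50 -> hit
68 -> miss, frames (19 50 37 68)
50 -> hit
68 -> hit
17 -> miss, evict 19, frames (50 37 68 17)
19 -> miss, evict 50, frames (37 68 17 19)
68 -> hit
Page faults: 6.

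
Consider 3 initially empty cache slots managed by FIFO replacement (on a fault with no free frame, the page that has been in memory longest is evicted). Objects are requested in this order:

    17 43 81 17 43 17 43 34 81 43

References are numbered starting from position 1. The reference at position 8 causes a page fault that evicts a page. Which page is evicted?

17

pos 1: 17 -> miss, frames {17}
pos 2: 43 -> miss, frames {17,43}
pos 3: 81 -> miss, frames {17,43,81}
pos 4: 17 -> hit
pos 5: 43 -> hit
pos 6: 17 -> hit
pos 7: 43 -> hit
pos 8: 34 -> miss, evict 17, frames {43,81,34}
At position 8, page 17 is evicted.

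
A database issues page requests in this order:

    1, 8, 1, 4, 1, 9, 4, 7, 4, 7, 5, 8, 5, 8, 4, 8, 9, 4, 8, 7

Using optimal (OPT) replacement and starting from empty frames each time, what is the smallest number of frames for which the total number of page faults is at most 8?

3

f=1: 20 faults
f=2: 11 faults
f=3: 8 faults
f=4: 7 faults
f=5: 6 faults
f=6: 6 faults
Smallest f with faults ≤ 8 is 3.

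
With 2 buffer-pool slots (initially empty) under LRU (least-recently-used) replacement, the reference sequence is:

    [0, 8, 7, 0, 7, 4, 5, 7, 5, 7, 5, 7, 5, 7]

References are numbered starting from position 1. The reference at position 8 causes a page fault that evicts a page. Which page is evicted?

pos 1: 0 -> miss, frames (0)
pos 2: 8 -> miss, frames (0 8)
pos 3: 7 -> miss, evict 0, frames (8 7)
pos 4: 0 -> miss, evict 8, frames (7 0)
pos 5: 7 -> hit
pos 6: 4 -> miss, evict 0, frames (7 4)
pos 7: 5 -> miss, evict 7, frames (4 5)
pos 8: 7 -> miss, evict 4, frames (5 7)
At position 8, page 4 is evicted.

4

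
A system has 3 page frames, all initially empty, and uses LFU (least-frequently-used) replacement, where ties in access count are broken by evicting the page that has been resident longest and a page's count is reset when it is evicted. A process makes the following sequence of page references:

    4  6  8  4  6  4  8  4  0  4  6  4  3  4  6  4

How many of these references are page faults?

4: miss, frames (4)
6: miss, frames (4 6)
8: miss, frames (4 6 8)
4: hit
6: hit
4: hit
8: hit
4: hit
0: miss, evict 6, frames (4 8 0)
4: hit
6: miss, evict 0, frames (4 8 6)
4: hit
3: miss, evict 6, frames (4 8 3)
4: hit
6: miss, evict 3, frames (4 8 6)
4: hit
Page faults: 7.

7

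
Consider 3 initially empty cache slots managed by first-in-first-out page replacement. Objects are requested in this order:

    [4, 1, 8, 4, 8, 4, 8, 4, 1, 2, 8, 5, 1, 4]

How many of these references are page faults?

4 -> fault, frames (4)
1 -> fault, frames (4 1)
8 -> fault, frames (4 1 8)
4 -> hit
8 -> hit
4 -> hit
8 -> hit
4 -> hit
1 -> hit
2 -> fault, evict 4, frames (1 8 2)
8 -> hit
5 -> fault, evict 1, frames (8 2 5)
1 -> fault, evict 8, frames (2 5 1)
4 -> fault, evict 2, frames (5 1 4)
Page faults: 7.

7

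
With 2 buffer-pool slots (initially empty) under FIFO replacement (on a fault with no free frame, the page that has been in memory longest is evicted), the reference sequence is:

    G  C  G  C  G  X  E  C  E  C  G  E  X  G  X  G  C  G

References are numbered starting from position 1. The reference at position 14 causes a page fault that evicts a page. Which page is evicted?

pos 1: G → fault, frames {G}
pos 2: C → fault, frames {G,C}
pos 3: G → hit
pos 4: C → hit
pos 5: G → hit
pos 6: X → fault, evict G, frames {C,X}
pos 7: E → fault, evict C, frames {X,E}
pos 8: C → fault, evict X, frames {E,C}
pos 9: E → hit
pos 10: C → hit
pos 11: G → fault, evict E, frames {C,G}
pos 12: E → fault, evict C, frames {G,E}
pos 13: X → fault, evict G, frames {E,X}
pos 14: G → fault, evict E, frames {X,G}
At position 14, page E is evicted.

E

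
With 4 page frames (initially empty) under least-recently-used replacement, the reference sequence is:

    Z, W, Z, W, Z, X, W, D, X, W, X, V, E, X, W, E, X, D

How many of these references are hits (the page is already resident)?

Z -> miss, frames {Z}
W -> miss, frames {Z,W}
Z -> hit
W -> hit
Z -> hit
X -> miss, frames {W,Z,X}
W -> hit
D -> miss, frames {Z,X,W,D}
X -> hit
W -> hit
X -> hit
V -> miss, evict Z, frames {D,W,X,V}
E -> miss, evict D, frames {W,X,V,E}
X -> hit
W -> hit
E -> hit
X -> hit
D -> miss, evict V, frames {W,E,X,D}
Hits: 11.

11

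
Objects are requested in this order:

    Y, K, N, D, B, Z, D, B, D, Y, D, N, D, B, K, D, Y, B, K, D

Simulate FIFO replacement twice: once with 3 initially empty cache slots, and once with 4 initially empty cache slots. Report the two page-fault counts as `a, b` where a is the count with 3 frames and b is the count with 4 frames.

3 frames: F F F F F F . . . F F F . F F F F F F F → 16 faults.
4 frames: F F F F F F . . . F . F F F F . F . . . → 12 faults.
12 < 16: adding a frame reduced faults, as is typical.

16, 12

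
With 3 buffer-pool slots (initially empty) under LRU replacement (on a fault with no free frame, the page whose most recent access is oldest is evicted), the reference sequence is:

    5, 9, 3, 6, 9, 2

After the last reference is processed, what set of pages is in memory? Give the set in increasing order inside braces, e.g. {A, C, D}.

{2, 6, 9}

5 -> fault, frames [5]
9 -> fault, frames [5, 9]
3 -> fault, frames [5, 9, 3]
6 -> fault, evict 5, frames [9, 3, 6]
9 -> hit
2 -> fault, evict 3, frames [6, 9, 2]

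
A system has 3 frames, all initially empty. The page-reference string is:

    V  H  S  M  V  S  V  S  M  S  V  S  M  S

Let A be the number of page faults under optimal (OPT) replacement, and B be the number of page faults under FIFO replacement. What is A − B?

Under OPT: F F F F . . . . . . . . . . → 4 faults.
Under FIFO: F F F F F . . . . . . . . . → 5 faults.
A − B = 4 − 5 = -1.

-1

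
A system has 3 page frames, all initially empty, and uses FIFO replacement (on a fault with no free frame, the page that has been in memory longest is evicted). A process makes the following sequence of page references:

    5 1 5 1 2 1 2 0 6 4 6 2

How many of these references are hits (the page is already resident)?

5 → fault, frames [5]
1 → fault, frames [5, 1]
5 → hit
1 → hit
2 → fault, frames [5, 1, 2]
1 → hit
2 → hit
0 → fault, evict 5, frames [1, 2, 0]
6 → fault, evict 1, frames [2, 0, 6]
4 → fault, evict 2, frames [0, 6, 4]
6 → hit
2 → fault, evict 0, frames [6, 4, 2]
Hits: 5.

5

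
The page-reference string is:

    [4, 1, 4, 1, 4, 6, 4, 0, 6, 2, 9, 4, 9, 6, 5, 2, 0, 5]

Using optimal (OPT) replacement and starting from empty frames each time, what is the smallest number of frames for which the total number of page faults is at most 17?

2

f=1: 18 faults
f=2: 11 faults
f=3: 9 faults
f=4: 8 faults
f=5: 7 faults
f=6: 7 faults
f=7: 7 faults
Smallest f with faults ≤ 17 is 2.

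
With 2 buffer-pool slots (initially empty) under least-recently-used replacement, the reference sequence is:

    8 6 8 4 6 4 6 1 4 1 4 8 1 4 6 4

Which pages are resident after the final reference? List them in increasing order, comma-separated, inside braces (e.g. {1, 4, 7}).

{4, 6}

8 -> fault, frames (8)
6 -> fault, frames (8 6)
8 -> hit
4 -> fault, evict 6, frames (8 4)
6 -> fault, evict 8, frames (4 6)
4 -> hit
6 -> hit
1 -> fault, evict 4, frames (6 1)
4 -> fault, evict 6, frames (1 4)
1 -> hit
4 -> hit
8 -> fault, evict 1, frames (4 8)
1 -> fault, evict 4, frames (8 1)
4 -> fault, evict 8, frames (1 4)
6 -> fault, evict 1, frames (4 6)
4 -> hit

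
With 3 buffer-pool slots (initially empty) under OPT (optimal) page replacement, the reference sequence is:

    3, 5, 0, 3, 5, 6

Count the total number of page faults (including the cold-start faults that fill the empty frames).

4

3: fault, frames {3}
5: fault, frames {3,5}
0: fault, frames {3,5,0}
3: hit
5: hit
6: fault, evict 0, frames {3,5,6}
Page faults: 4.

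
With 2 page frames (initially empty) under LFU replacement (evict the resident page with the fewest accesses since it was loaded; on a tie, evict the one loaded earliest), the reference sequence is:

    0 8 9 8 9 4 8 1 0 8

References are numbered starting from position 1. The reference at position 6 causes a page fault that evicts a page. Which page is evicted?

8

pos 1: 0 -> miss, frames (0)
pos 2: 8 -> miss, frames (0 8)
pos 3: 9 -> miss, evict 0, frames (8 9)
pos 4: 8 -> hit
pos 5: 9 -> hit
pos 6: 4 -> miss, evict 8, frames (9 4)
At position 6, page 8 is evicted.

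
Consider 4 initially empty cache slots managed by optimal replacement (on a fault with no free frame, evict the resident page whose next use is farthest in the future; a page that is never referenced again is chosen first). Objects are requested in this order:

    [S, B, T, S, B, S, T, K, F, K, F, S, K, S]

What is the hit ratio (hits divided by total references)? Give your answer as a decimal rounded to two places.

S → miss, frames (S)
B → miss, frames (S B)
T → miss, frames (S B T)
S → hit
B → hit
S → hit
T → hit
K → miss, frames (S B T K)
F → miss, evict T, frames (S B K F)
K → hit
F → hit
S → hit
K → hit
S → hit
Hits: 9 of 14 references → 9/14 = 0.6429.

0.64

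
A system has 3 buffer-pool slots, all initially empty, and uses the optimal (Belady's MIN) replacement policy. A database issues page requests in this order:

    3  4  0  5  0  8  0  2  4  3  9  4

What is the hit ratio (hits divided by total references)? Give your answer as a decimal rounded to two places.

3 -> miss, frames (3)
4 -> miss, frames (3 4)
0 -> miss, frames (3 4 0)
5 -> miss, evict 3, frames (4 0 5)
0 -> hit
8 -> miss, evict 5, frames (4 0 8)
0 -> hit
2 -> miss, evict 8, frames (4 0 2)
4 -> hit
3 -> miss, evict 2, frames (4 0 3)
9 -> miss, evict 3, frames (4 0 9)
4 -> hit
Hits: 4 of 12 references → 4/12 = 0.3333.

0.33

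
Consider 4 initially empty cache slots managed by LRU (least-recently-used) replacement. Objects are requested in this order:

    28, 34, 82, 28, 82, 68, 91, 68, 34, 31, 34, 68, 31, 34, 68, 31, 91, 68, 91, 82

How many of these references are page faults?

28 → miss, frames (28)
34 → miss, frames (28 34)
82 → miss, frames (28 34 82)
28 → hit
82 → hit
68 → miss, frames (34 28 82 68)
91 → miss, evict 34, frames (28 82 68 91)
68 → hit
34 → miss, evict 28, frames (82 91 68 34)
31 → miss, evict 82, frames (91 68 34 31)
34 → hit
68 → hit
31 → hit
34 → hit
68 → hit
31 → hit
91 → hit
68 → hit
91 → hit
82 → miss, evict 34, frames (31 68 91 82)
Page faults: 8.

8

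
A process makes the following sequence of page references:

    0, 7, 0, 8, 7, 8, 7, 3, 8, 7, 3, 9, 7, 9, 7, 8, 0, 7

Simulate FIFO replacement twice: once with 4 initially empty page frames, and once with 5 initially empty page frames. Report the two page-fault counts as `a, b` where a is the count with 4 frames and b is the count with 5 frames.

7, 5

4 frames: F F . F . . . F . . . F . . . . F F → 7 faults.
5 frames: F F . F . . . F . . . F . . . . . . → 5 faults.
5 < 7: adding a frame reduced faults, as is typical.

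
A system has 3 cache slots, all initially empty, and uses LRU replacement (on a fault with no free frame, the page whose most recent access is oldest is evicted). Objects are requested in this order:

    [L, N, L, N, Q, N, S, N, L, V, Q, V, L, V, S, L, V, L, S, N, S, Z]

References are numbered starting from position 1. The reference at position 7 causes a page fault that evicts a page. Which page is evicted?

L

pos 1: L → miss, frames [L]
pos 2: N → miss, frames [L, N]
pos 3: L → hit
pos 4: N → hit
pos 5: Q → miss, frames [L, N, Q]
pos 6: N → hit
pos 7: S → miss, evict L, frames [Q, N, S]
At position 7, page L is evicted.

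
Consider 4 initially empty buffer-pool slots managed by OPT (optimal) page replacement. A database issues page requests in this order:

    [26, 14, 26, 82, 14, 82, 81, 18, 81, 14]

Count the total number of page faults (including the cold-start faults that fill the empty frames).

26 -> miss, frames [26]
14 -> miss, frames [26, 14]
26 -> hit
82 -> miss, frames [26, 14, 82]
14 -> hit
82 -> hit
81 -> miss, frames [26, 14, 82, 81]
18 -> miss, evict 82, frames [26, 14, 81, 18]
81 -> hit
14 -> hit
Page faults: 5.

5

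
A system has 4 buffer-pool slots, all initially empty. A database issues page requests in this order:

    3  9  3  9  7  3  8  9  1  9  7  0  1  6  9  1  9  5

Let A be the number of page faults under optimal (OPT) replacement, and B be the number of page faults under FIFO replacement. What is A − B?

Under OPT: F F . . F . F . F . . F . F . . . F → 8 faults.
Under FIFO: F F . . F . F . F . . F . F F . . F → 9 faults.
A − B = 8 − 9 = -1.

-1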